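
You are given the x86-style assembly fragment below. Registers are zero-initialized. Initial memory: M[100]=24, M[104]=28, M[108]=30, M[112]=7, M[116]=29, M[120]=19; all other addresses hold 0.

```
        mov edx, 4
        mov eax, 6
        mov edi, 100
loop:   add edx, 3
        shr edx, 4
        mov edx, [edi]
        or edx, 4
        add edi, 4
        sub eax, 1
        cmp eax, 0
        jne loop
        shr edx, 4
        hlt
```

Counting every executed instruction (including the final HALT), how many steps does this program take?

53

edx=4
eax=6
edi=100
edx=4+3=7
edx=7>>4=0
edx=M[100]=24
edx=24|4=28
edi=100+4=104
eax=6-1=5
cmp eax, 0  (cmp 5,0)
jne loop: taken
edx=28+3=31
edx=31>>4=1
edx=M[104]=28
edx=28|4=28
edi=104+4=108
eax=5-1=4
cmp eax, 0  (cmp 4,0)
jne loop: taken
edx=28+3=31
edx=31>>4=1
edx=M[108]=30
edx=30|4=30
edi=108+4=112
eax=4-1=3
cmp eax, 0  (cmp 3,0)
jne loop: taken
edx=30+3=33
edx=33>>4=2
edx=M[112]=7
edx=7|4=7
edi=112+4=116
eax=3-1=2
cmp eax, 0  (cmp 2,0)
jne loop: taken
edx=7+3=10
edx=10>>4=0
edx=M[116]=29
edx=29|4=29
edi=116+4=120
eax=2-1=1
cmp eax, 0  (cmp 1,0)
jne loop: taken
edx=29+3=32
edx=32>>4=2
edx=M[120]=19
edx=19|4=23
edi=120+4=124
eax=1-1=0
cmp eax, 0  (cmp 0,0)
jne loop: not taken
edx=23>>4=1
halt.
Total executed instructions: 53.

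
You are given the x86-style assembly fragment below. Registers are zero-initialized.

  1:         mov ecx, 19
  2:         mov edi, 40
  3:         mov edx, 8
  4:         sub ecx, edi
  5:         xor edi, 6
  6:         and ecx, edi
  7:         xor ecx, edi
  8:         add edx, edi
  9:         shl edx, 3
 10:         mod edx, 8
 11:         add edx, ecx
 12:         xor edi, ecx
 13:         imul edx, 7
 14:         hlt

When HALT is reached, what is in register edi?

after mov ecx, 19: ecx=19
after mov edi, 40: edi=40
after mov edx, 8: edx=8
after sub ecx, edi: ecx=19-40=-21
after xor edi, 6: edi=40^6=46
after and ecx, edi: ecx=(-21)&46=42
after xor ecx, edi: ecx=42^46=4
after add edx, edi: edx=8+46=54
after shl edx, 3: edx=54<<3=432
after mod edx, 8: edx=432%8=0
after add edx, ecx: edx=0+4=4
after xor edi, ecx: edi=46^4=42
after imul edx, 7: edx=4*7=28
halt.

42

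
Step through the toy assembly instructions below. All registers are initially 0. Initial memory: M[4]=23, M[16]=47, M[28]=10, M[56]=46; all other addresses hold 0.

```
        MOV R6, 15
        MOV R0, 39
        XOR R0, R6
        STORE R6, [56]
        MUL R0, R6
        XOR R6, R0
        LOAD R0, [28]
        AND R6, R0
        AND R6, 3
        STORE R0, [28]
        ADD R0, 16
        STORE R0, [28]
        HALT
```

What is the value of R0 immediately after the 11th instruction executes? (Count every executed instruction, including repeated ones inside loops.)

after MOV R6, 15: R6=15
after MOV R0, 39: R0=39
after XOR R0, R6: R0=39^15=40
STORE R6, [56] → M[56]=15
after MUL R0, R6: R0=40*15=600
after XOR R6, R0: R6=15^600=599
after LOAD R0, [28]: R0=M[28]=10
after AND R6, R0: R6=599&10=2
after AND R6, 3: R6=2&3=2
STORE R0, [28] → M[28]=10
after ADD R0, 16: R0=10+16=26
After step 11: R0 = 26.

26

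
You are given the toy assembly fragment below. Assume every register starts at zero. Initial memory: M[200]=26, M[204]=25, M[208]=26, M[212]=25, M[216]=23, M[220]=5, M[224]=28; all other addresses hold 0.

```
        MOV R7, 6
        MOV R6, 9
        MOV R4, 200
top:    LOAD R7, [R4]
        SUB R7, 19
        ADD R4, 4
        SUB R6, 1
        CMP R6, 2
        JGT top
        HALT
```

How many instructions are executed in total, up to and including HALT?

after MOV R7, 6: R7=6
after MOV R6, 9: R6=9
after MOV R4, 200: R4=200
after LOAD R7, [R4]: R7=M[200]=26
after SUB R7, 19: R7=26-19=7
after ADD R4, 4: R4=200+4=204
after SUB R6, 1: R6=9-1=8
CMP R6, 2  (cmp 8,2)
JGT top: taken
after LOAD R7, [R4]: R7=M[204]=25
after SUB R7, 19: R7=25-19=6
after ADD R4, 4: R4=204+4=208
after SUB R6, 1: R6=8-1=7
CMP R6, 2  (cmp 7,2)
JGT top: taken
after LOAD R7, [R4]: R7=M[208]=26
after SUB R7, 19: R7=26-19=7
after ADD R4, 4: R4=208+4=212
after SUB R6, 1: R6=7-1=6
CMP R6, 2  (cmp 6,2)
JGT top: taken
after LOAD R7, [R4]: R7=M[212]=25
after SUB R7, 19: R7=25-19=6
after ADD R4, 4: R4=212+4=216
after SUB R6, 1: R6=6-1=5
CMP R6, 2  (cmp 5,2)
JGT top: taken
after LOAD R7, [R4]: R7=M[216]=23
after SUB R7, 19: R7=23-19=4
after ADD R4, 4: R4=216+4=220
after SUB R6, 1: R6=5-1=4
CMP R6, 2  (cmp 4,2)
JGT top: taken
after LOAD R7, [R4]: R7=M[220]=5
after SUB R7, 19: R7=5-19=-14
after ADD R4, 4: R4=220+4=224
after SUB R6, 1: R6=4-1=3
CMP R6, 2  (cmp 3,2)
JGT top: taken
after LOAD R7, [R4]: R7=M[224]=28
after SUB R7, 19: R7=28-19=9
after ADD R4, 4: R4=224+4=228
after SUB R6, 1: R6=3-1=2
CMP R6, 2  (cmp 2,2)
JGT top: not taken
halt.
Total executed instructions: 46.

46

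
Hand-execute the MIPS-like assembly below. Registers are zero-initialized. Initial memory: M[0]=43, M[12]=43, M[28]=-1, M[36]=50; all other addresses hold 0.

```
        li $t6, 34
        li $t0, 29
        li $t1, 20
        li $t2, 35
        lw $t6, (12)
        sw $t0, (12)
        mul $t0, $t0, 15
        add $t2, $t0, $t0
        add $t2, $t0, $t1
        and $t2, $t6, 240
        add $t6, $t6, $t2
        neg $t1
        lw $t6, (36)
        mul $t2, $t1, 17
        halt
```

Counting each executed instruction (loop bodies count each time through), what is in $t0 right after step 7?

after li $t6, 34: $t6=34
after li $t0, 29: $t0=29
after li $t1, 20: $t1=20
after li $t2, 35: $t2=35
after lw $t6, (12): $t6=M[12]=43
sw $t0, (12) → M[12]=29
after mul $t0, $t0, 15: $t0=29*15=435
After step 7: $t0 = 435.

435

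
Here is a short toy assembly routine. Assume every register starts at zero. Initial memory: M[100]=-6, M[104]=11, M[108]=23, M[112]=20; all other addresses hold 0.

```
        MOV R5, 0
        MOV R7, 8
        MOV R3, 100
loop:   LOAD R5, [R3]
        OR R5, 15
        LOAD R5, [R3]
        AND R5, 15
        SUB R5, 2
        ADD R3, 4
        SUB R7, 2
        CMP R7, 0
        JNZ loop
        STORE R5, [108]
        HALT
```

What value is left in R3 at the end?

116

MOV R5, 0 → R5=0
MOV R7, 8 → R7=8
MOV R3, 100 → R3=100
LOAD R5, [R3] → R5=M[100]=-6
OR R5, 15 → R5=(-6)|15=-1
LOAD R5, [R3] → R5=M[100]=-6
AND R5, 15 → R5=(-6)&15=10
SUB R5, 2 → R5=10-2=8
ADD R3, 4 → R3=100+4=104
SUB R7, 2 → R7=8-2=6
CMP R7, 0  (cmp 6,0)
JNZ loop: taken
LOAD R5, [R3] → R5=M[104]=11
OR R5, 15 → R5=11|15=15
LOAD R5, [R3] → R5=M[104]=11
AND R5, 15 → R5=11&15=11
SUB R5, 2 → R5=11-2=9
ADD R3, 4 → R3=104+4=108
SUB R7, 2 → R7=6-2=4
CMP R7, 0  (cmp 4,0)
JNZ loop: taken
LOAD R5, [R3] → R5=M[108]=23
OR R5, 15 → R5=23|15=31
LOAD R5, [R3] → R5=M[108]=23
AND R5, 15 → R5=23&15=7
SUB R5, 2 → R5=7-2=5
ADD R3, 4 → R3=108+4=112
SUB R7, 2 → R7=4-2=2
CMP R7, 0  (cmp 2,0)
JNZ loop: taken
LOAD R5, [R3] → R5=M[112]=20
OR R5, 15 → R5=20|15=31
LOAD R5, [R3] → R5=M[112]=20
AND R5, 15 → R5=20&15=4
SUB R5, 2 → R5=4-2=2
ADD R3, 4 → R3=112+4=116
SUB R7, 2 → R7=2-2=0
CMP R7, 0  (cmp 0,0)
JNZ loop: not taken
STORE R5, [108] → M[108]=2
halt.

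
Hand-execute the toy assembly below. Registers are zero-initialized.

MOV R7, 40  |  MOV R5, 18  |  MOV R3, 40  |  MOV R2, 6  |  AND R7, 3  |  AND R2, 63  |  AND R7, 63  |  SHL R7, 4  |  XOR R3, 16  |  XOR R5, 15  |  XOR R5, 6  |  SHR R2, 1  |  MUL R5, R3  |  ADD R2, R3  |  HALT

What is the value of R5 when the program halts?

1512

MOV R7, 40 → R7=40
MOV R5, 18 → R5=18
MOV R3, 40 → R3=40
MOV R2, 6 → R2=6
AND R7, 3 → R7=40&3=0
AND R2, 63 → R2=6&63=6
AND R7, 63 → R7=0&63=0
SHL R7, 4 → R7=0<<4=0
XOR R3, 16 → R3=40^16=56
XOR R5, 15 → R5=18^15=29
XOR R5, 6 → R5=29^6=27
SHR R2, 1 → R2=6>>1=3
MUL R5, R3 → R5=27*56=1512
ADD R2, R3 → R2=3+56=59
halt.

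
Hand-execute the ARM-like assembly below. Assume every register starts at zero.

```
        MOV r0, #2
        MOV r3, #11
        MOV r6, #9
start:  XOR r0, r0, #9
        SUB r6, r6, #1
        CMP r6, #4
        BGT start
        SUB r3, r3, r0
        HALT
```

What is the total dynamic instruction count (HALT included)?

25

MOV r0, #2 → r0=2
MOV r3, #11 → r3=11
MOV r6, #9 → r6=9
XOR r0, r0, #9 → r0=2^9=11
SUB r6, r6, #1 → r6=9-1=8
CMP r6, #4  (cmp 8,4)
BGT start: taken
XOR r0, r0, #9 → r0=11^9=2
SUB r6, r6, #1 → r6=8-1=7
CMP r6, #4  (cmp 7,4)
BGT start: taken
XOR r0, r0, #9 → r0=2^9=11
SUB r6, r6, #1 → r6=7-1=6
CMP r6, #4  (cmp 6,4)
BGT start: taken
XOR r0, r0, #9 → r0=11^9=2
SUB r6, r6, #1 → r6=6-1=5
CMP r6, #4  (cmp 5,4)
BGT start: taken
XOR r0, r0, #9 → r0=2^9=11
SUB r6, r6, #1 → r6=5-1=4
CMP r6, #4  (cmp 4,4)
BGT start: not taken
SUB r3, r3, r0 → r3=11-11=0
halt.
Total executed instructions: 25.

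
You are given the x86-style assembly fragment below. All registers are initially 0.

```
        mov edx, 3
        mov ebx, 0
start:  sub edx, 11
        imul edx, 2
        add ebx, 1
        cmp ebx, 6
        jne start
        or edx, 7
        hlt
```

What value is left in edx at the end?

-1193

edx=3
ebx=0
edx=3-11=-8
edx=(-8)*2=-16
ebx=0+1=1
cmp ebx, 6  (cmp 1,6)
jne start: taken
edx=(-16)-11=-27
edx=(-27)*2=-54
ebx=1+1=2
cmp ebx, 6  (cmp 2,6)
jne start: taken
edx=(-54)-11=-65
edx=(-65)*2=-130
ebx=2+1=3
cmp ebx, 6  (cmp 3,6)
jne start: taken
edx=(-130)-11=-141
edx=(-141)*2=-282
ebx=3+1=4
cmp ebx, 6  (cmp 4,6)
jne start: taken
edx=(-282)-11=-293
edx=(-293)*2=-586
ebx=4+1=5
cmp ebx, 6  (cmp 5,6)
jne start: taken
edx=(-586)-11=-597
edx=(-597)*2=-1194
ebx=5+1=6
cmp ebx, 6  (cmp 6,6)
jne start: not taken
edx=(-1194)|7=-1193
halt.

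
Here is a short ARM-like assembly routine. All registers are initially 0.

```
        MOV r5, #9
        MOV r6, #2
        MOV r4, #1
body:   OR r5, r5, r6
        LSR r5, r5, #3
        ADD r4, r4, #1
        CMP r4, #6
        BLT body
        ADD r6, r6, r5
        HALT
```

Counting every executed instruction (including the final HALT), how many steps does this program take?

30

after MOV r5, #9: r5=9
after MOV r6, #2: r6=2
after MOV r4, #1: r4=1
after OR r5, r5, r6: r5=9|2=11
after LSR r5, r5, #3: r5=11>>3=1
after ADD r4, r4, #1: r4=1+1=2
CMP r4, #6  (cmp 2,6)
BLT body: taken
after OR r5, r5, r6: r5=1|2=3
after LSR r5, r5, #3: r5=3>>3=0
after ADD r4, r4, #1: r4=2+1=3
CMP r4, #6  (cmp 3,6)
BLT body: taken
after OR r5, r5, r6: r5=0|2=2
after LSR r5, r5, #3: r5=2>>3=0
after ADD r4, r4, #1: r4=3+1=4
CMP r4, #6  (cmp 4,6)
BLT body: taken
after OR r5, r5, r6: r5=0|2=2
after LSR r5, r5, #3: r5=2>>3=0
after ADD r4, r4, #1: r4=4+1=5
CMP r4, #6  (cmp 5,6)
BLT body: taken
after OR r5, r5, r6: r5=0|2=2
after LSR r5, r5, #3: r5=2>>3=0
after ADD r4, r4, #1: r4=5+1=6
CMP r4, #6  (cmp 6,6)
BLT body: not taken
after ADD r6, r6, r5: r6=2+0=2
halt.
Total executed instructions: 30.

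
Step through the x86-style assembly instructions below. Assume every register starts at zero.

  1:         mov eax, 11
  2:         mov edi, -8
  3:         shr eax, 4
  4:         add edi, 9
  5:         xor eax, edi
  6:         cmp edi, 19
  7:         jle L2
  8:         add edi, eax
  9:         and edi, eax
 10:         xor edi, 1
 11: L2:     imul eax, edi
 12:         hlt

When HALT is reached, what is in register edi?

1

eax=11
edi=-8
eax=11>>4=0
edi=(-8)+9=1
eax=0^1=1
cmp edi, 19  (cmp 1,19)
jle L2: taken
eax=1*1=1
halt.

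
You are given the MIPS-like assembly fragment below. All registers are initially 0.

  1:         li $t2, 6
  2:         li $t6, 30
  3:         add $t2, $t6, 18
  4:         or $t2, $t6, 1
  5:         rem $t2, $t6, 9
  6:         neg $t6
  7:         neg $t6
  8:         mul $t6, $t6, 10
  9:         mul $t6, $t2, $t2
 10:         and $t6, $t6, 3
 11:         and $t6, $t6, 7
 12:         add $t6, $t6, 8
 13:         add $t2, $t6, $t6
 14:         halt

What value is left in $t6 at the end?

after li $t2, 6: $t2=6
after li $t6, 30: $t6=30
after add $t2, $t6, 18: $t2=30+18=48
after or $t2, $t6, 1: $t2=30|1=31
after rem $t2, $t6, 9: $t2=30%9=3
after neg $t6: $t6=-(30)=-30
after neg $t6: $t6=-(-30)=30
after mul $t6, $t6, 10: $t6=30*10=300
after mul $t6, $t2, $t2: $t6=3*3=9
after and $t6, $t6, 3: $t6=9&3=1
after and $t6, $t6, 7: $t6=1&7=1
after add $t6, $t6, 8: $t6=1+8=9
after add $t2, $t6, $t6: $t2=9+9=18
halt.

9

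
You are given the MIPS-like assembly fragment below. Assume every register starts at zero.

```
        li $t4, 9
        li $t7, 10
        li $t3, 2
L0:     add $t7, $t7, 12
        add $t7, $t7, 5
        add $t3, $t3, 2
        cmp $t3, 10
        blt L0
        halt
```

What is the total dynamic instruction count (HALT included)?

24

$t4=9
$t7=10
$t3=2
$t7=10+12=22
$t7=22+5=27
$t3=2+2=4
cmp $t3, 10  (cmp 4,10)
blt L0: taken
$t7=27+12=39
$t7=39+5=44
$t3=4+2=6
cmp $t3, 10  (cmp 6,10)
blt L0: taken
$t7=44+12=56
$t7=56+5=61
$t3=6+2=8
cmp $t3, 10  (cmp 8,10)
blt L0: taken
$t7=61+12=73
$t7=73+5=78
$t3=8+2=10
cmp $t3, 10  (cmp 10,10)
blt L0: not taken
halt.
Total executed instructions: 24.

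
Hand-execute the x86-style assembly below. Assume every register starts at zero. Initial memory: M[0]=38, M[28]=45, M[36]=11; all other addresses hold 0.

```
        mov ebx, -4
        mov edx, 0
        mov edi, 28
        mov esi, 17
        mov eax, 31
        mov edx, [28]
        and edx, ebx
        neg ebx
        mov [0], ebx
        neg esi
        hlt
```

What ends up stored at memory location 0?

mov ebx, -4 → ebx=-4
mov edx, 0 → edx=0
mov edi, 28 → edi=28
mov esi, 17 → esi=17
mov eax, 31 → eax=31
mov edx, [28] → edx=M[28]=45
and edx, ebx → edx=45&(-4)=44
neg ebx → ebx=-(-4)=4
mov [0], ebx → M[0]=4
neg esi → esi=-(17)=-17
halt.

4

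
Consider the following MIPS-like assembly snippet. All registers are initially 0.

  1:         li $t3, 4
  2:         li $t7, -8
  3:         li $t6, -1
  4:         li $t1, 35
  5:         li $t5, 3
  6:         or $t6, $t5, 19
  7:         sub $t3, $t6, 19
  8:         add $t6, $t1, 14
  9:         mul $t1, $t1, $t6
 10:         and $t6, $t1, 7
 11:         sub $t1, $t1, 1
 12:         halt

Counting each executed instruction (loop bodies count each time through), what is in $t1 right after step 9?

after li $t3, 4: $t3=4
after li $t7, -8: $t7=-8
after li $t6, -1: $t6=-1
after li $t1, 35: $t1=35
after li $t5, 3: $t5=3
after or $t6, $t5, 19: $t6=3|19=19
after sub $t3, $t6, 19: $t3=19-19=0
after add $t6, $t1, 14: $t6=35+14=49
after mul $t1, $t1, $t6: $t1=35*49=1715
After step 9: $t1 = 1715.

1715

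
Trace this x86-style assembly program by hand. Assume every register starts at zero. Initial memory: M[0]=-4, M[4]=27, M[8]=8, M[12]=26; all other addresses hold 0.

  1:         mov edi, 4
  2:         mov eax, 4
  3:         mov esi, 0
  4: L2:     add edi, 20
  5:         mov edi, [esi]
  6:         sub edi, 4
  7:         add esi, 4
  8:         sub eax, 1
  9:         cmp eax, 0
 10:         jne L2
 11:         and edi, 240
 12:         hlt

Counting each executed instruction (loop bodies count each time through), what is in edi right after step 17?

mov edi, 4 → edi=4
mov eax, 4 → eax=4
mov esi, 0 → esi=0
add edi, 20 → edi=4+20=24
mov edi, [esi] → edi=M[0]=-4
sub edi, 4 → edi=(-4)-4=-8
add esi, 4 → esi=0+4=4
sub eax, 1 → eax=4-1=3
cmp eax, 0  (cmp 3,0)
jne L2: taken
add edi, 20 → edi=(-8)+20=12
mov edi, [esi] → edi=M[4]=27
sub edi, 4 → edi=27-4=23
add esi, 4 → esi=4+4=8
sub eax, 1 → eax=3-1=2
cmp eax, 0  (cmp 2,0)
jne L2: taken
After step 17: edi = 23.

23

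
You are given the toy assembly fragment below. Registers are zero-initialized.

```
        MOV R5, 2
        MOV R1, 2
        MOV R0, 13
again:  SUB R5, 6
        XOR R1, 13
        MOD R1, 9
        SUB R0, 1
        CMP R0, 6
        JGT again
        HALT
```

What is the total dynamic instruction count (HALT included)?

46

R5=2
R1=2
R0=13
R5=2-6=-4
R1=2^13=15
R1=15%9=6
R0=13-1=12
CMP R0, 6  (cmp 12,6)
JGT again: taken
R5=(-4)-6=-10
R1=6^13=11
R1=11%9=2
R0=12-1=11
CMP R0, 6  (cmp 11,6)
JGT again: taken
R5=(-10)-6=-16
R1=2^13=15
R1=15%9=6
R0=11-1=10
CMP R0, 6  (cmp 10,6)
JGT again: taken
R5=(-16)-6=-22
R1=6^13=11
R1=11%9=2
R0=10-1=9
CMP R0, 6  (cmp 9,6)
JGT again: taken
R5=(-22)-6=-28
R1=2^13=15
R1=15%9=6
R0=9-1=8
CMP R0, 6  (cmp 8,6)
JGT again: taken
R5=(-28)-6=-34
R1=6^13=11
R1=11%9=2
R0=8-1=7
CMP R0, 6  (cmp 7,6)
JGT again: taken
R5=(-34)-6=-40
R1=2^13=15
R1=15%9=6
R0=7-1=6
CMP R0, 6  (cmp 6,6)
JGT again: not taken
halt.
Total executed instructions: 46.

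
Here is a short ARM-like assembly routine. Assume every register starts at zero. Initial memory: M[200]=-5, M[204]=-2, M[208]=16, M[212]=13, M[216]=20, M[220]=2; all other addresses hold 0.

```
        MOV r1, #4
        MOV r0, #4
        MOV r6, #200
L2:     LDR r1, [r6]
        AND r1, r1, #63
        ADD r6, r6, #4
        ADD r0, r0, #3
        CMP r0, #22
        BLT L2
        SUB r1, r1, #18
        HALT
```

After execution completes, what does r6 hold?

224

MOV r1, #4 → r1=4
MOV r0, #4 → r0=4
MOV r6, #200 → r6=200
LDR r1, [r6] → r1=M[200]=-5
AND r1, r1, #63 → r1=(-5)&63=59
ADD r6, r6, #4 → r6=200+4=204
ADD r0, r0, #3 → r0=4+3=7
CMP r0, #22  (cmp 7,22)
BLT L2: taken
LDR r1, [r6] → r1=M[204]=-2
AND r1, r1, #63 → r1=(-2)&63=62
ADD r6, r6, #4 → r6=204+4=208
ADD r0, r0, #3 → r0=7+3=10
CMP r0, #22  (cmp 10,22)
BLT L2: taken
LDR r1, [r6] → r1=M[208]=16
AND r1, r1, #63 → r1=16&63=16
ADD r6, r6, #4 → r6=208+4=212
ADD r0, r0, #3 → r0=10+3=13
CMP r0, #22  (cmp 13,22)
BLT L2: taken
LDR r1, [r6] → r1=M[212]=13
AND r1, r1, #63 → r1=13&63=13
ADD r6, r6, #4 → r6=212+4=216
ADD r0, r0, #3 → r0=13+3=16
CMP r0, #22  (cmp 16,22)
BLT L2: taken
LDR r1, [r6] → r1=M[216]=20
AND r1, r1, #63 → r1=20&63=20
ADD r6, r6, #4 → r6=216+4=220
ADD r0, r0, #3 → r0=16+3=19
CMP r0, #22  (cmp 19,22)
BLT L2: taken
LDR r1, [r6] → r1=M[220]=2
AND r1, r1, #63 → r1=2&63=2
ADD r6, r6, #4 → r6=220+4=224
ADD r0, r0, #3 → r0=19+3=22
CMP r0, #22  (cmp 22,22)
BLT L2: not taken
SUB r1, r1, #18 → r1=2-18=-16
halt.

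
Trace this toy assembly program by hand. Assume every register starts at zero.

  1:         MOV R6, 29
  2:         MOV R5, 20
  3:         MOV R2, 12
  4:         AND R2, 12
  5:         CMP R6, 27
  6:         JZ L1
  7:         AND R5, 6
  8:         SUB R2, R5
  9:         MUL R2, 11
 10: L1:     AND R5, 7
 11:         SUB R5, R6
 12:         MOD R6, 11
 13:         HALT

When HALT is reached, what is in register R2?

88

MOV R6, 29 → R6=29
MOV R5, 20 → R5=20
MOV R2, 12 → R2=12
AND R2, 12 → R2=12&12=12
CMP R6, 27  (cmp 29,27)
JZ L1: not taken
AND R5, 6 → R5=20&6=4
SUB R2, R5 → R2=12-4=8
MUL R2, 11 → R2=8*11=88
AND R5, 7 → R5=4&7=4
SUB R5, R6 → R5=4-29=-25
MOD R6, 11 → R6=29%11=7
halt.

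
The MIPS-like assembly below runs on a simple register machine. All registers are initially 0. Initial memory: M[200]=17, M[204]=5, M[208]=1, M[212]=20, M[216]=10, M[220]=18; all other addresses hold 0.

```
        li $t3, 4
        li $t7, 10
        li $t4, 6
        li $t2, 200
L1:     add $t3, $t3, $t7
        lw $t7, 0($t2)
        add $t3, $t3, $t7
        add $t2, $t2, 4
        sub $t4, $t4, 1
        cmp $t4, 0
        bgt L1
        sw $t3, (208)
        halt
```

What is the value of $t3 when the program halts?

138

li $t3, 4 → $t3=4
li $t7, 10 → $t7=10
li $t4, 6 → $t4=6
li $t2, 200 → $t2=200
add $t3, $t3, $t7 → $t3=4+10=14
lw $t7, 0($t2) → $t7=M[200]=17
add $t3, $t3, $t7 → $t3=14+17=31
add $t2, $t2, 4 → $t2=200+4=204
sub $t4, $t4, 1 → $t4=6-1=5
cmp $t4, 0  (cmp 5,0)
bgt L1: taken
add $t3, $t3, $t7 → $t3=31+17=48
lw $t7, 0($t2) → $t7=M[204]=5
add $t3, $t3, $t7 → $t3=48+5=53
add $t2, $t2, 4 → $t2=204+4=208
sub $t4, $t4, 1 → $t4=5-1=4
cmp $t4, 0  (cmp 4,0)
bgt L1: taken
add $t3, $t3, $t7 → $t3=53+5=58
lw $t7, 0($t2) → $t7=M[208]=1
add $t3, $t3, $t7 → $t3=58+1=59
add $t2, $t2, 4 → $t2=208+4=212
sub $t4, $t4, 1 → $t4=4-1=3
cmp $t4, 0  (cmp 3,0)
bgt L1: taken
add $t3, $t3, $t7 → $t3=59+1=60
lw $t7, 0($t2) → $t7=M[212]=20
add $t3, $t3, $t7 → $t3=60+20=80
add $t2, $t2, 4 → $t2=212+4=216
sub $t4, $t4, 1 → $t4=3-1=2
cmp $t4, 0  (cmp 2,0)
bgt L1: taken
add $t3, $t3, $t7 → $t3=80+20=100
lw $t7, 0($t2) → $t7=M[216]=10
add $t3, $t3, $t7 → $t3=100+10=110
add $t2, $t2, 4 → $t2=216+4=220
sub $t4, $t4, 1 → $t4=2-1=1
cmp $t4, 0  (cmp 1,0)
bgt L1: taken
add $t3, $t3, $t7 → $t3=110+10=120
lw $t7, 0($t2) → $t7=M[220]=18
add $t3, $t3, $t7 → $t3=120+18=138
add $t2, $t2, 4 → $t2=220+4=224
sub $t4, $t4, 1 → $t4=1-1=0
cmp $t4, 0  (cmp 0,0)
bgt L1: not taken
sw $t3, (208) → M[208]=138
halt.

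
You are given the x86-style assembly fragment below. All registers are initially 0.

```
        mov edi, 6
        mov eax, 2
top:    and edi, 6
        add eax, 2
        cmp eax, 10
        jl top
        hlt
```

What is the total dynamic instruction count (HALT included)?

19

edi=6
eax=2
edi=6&6=6
eax=2+2=4
cmp eax, 10  (cmp 4,10)
jl top: taken
edi=6&6=6
eax=4+2=6
cmp eax, 10  (cmp 6,10)
jl top: taken
edi=6&6=6
eax=6+2=8
cmp eax, 10  (cmp 8,10)
jl top: taken
edi=6&6=6
eax=8+2=10
cmp eax, 10  (cmp 10,10)
jl top: not taken
halt.
Total executed instructions: 19.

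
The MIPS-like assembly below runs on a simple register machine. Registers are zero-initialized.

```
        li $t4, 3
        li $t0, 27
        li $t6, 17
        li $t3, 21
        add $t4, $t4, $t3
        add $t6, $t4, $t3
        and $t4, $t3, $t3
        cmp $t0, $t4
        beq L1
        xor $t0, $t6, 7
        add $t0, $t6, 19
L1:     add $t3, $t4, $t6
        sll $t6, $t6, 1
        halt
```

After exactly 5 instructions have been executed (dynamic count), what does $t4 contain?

24

after li $t4, 3: $t4=3
after li $t0, 27: $t0=27
after li $t6, 17: $t6=17
after li $t3, 21: $t3=21
after add $t4, $t4, $t3: $t4=3+21=24
After step 5: $t4 = 24.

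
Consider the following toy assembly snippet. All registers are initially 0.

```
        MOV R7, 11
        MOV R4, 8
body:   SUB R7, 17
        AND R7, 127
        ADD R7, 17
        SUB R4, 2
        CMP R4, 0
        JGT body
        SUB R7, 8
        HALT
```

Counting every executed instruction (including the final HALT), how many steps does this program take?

R7=11
R4=8
R7=11-17=-6
R7=(-6)&127=122
R7=122+17=139
R4=8-2=6
CMP R4, 0  (cmp 6,0)
JGT body: taken
R7=139-17=122
R7=122&127=122
R7=122+17=139
R4=6-2=4
CMP R4, 0  (cmp 4,0)
JGT body: taken
R7=139-17=122
R7=122&127=122
R7=122+17=139
R4=4-2=2
CMP R4, 0  (cmp 2,0)
JGT body: taken
R7=139-17=122
R7=122&127=122
R7=122+17=139
R4=2-2=0
CMP R4, 0  (cmp 0,0)
JGT body: not taken
R7=139-8=131
halt.
Total executed instructions: 28.

28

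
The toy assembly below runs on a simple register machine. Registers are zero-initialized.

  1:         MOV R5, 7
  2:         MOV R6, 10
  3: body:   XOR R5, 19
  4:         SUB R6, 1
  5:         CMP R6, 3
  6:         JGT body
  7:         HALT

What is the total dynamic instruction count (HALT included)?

31

MOV R5, 7 → R5=7
MOV R6, 10 → R6=10
XOR R5, 19 → R5=7^19=20
SUB R6, 1 → R6=10-1=9
CMP R6, 3  (cmp 9,3)
JGT body: taken
XOR R5, 19 → R5=20^19=7
SUB R6, 1 → R6=9-1=8
CMP R6, 3  (cmp 8,3)
JGT body: taken
XOR R5, 19 → R5=7^19=20
SUB R6, 1 → R6=8-1=7
CMP R6, 3  (cmp 7,3)
JGT body: taken
XOR R5, 19 → R5=20^19=7
SUB R6, 1 → R6=7-1=6
CMP R6, 3  (cmp 6,3)
JGT body: taken
XOR R5, 19 → R5=7^19=20
SUB R6, 1 → R6=6-1=5
CMP R6, 3  (cmp 5,3)
JGT body: taken
XOR R5, 19 → R5=20^19=7
SUB R6, 1 → R6=5-1=4
CMP R6, 3  (cmp 4,3)
JGT body: taken
XOR R5, 19 → R5=7^19=20
SUB R6, 1 → R6=4-1=3
CMP R6, 3  (cmp 3,3)
JGT body: not taken
halt.
Total executed instructions: 31.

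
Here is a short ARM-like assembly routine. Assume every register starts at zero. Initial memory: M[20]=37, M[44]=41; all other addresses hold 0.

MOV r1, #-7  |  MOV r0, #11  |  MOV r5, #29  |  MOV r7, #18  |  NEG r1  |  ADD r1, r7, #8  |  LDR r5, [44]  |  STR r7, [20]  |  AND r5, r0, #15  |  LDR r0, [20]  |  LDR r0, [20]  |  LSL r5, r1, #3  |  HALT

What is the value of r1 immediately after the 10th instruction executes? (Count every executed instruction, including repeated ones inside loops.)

MOV r1, #-7 → r1=-7
MOV r0, #11 → r0=11
MOV r5, #29 → r5=29
MOV r7, #18 → r7=18
NEG r1 → r1=-(-7)=7
ADD r1, r7, #8 → r1=18+8=26
LDR r5, [44] → r5=M[44]=41
STR r7, [20] → M[20]=18
AND r5, r0, #15 → r5=11&15=11
LDR r0, [20] → r0=M[20]=18
After step 10: r1 = 26.

26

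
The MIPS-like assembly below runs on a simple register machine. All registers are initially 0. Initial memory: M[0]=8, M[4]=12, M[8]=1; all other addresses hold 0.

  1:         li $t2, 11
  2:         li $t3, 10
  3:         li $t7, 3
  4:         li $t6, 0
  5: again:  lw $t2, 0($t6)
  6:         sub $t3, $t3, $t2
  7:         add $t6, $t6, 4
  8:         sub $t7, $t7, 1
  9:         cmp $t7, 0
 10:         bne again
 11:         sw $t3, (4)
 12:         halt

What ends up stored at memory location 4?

after li $t2, 11: $t2=11
after li $t3, 10: $t3=10
after li $t7, 3: $t7=3
after li $t6, 0: $t6=0
after lw $t2, 0($t6): $t2=M[0]=8
after sub $t3, $t3, $t2: $t3=10-8=2
after add $t6, $t6, 4: $t6=0+4=4
after sub $t7, $t7, 1: $t7=3-1=2
cmp $t7, 0  (cmp 2,0)
bne again: taken
after lw $t2, 0($t6): $t2=M[4]=12
after sub $t3, $t3, $t2: $t3=2-12=-10
after add $t6, $t6, 4: $t6=4+4=8
after sub $t7, $t7, 1: $t7=2-1=1
cmp $t7, 0  (cmp 1,0)
bne again: taken
after lw $t2, 0($t6): $t2=M[8]=1
after sub $t3, $t3, $t2: $t3=(-10)-1=-11
after add $t6, $t6, 4: $t6=8+4=12
after sub $t7, $t7, 1: $t7=1-1=0
cmp $t7, 0  (cmp 0,0)
bne again: not taken
sw $t3, (4) → M[4]=-11
halt.

-11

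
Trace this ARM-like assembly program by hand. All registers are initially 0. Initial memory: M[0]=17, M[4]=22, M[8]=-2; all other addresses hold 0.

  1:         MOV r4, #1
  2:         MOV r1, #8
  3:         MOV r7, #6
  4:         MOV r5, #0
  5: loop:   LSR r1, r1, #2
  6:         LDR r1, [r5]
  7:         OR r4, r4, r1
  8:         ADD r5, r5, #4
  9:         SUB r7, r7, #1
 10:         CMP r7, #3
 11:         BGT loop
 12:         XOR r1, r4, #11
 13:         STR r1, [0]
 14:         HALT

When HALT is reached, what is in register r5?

MOV r4, #1 → r4=1
MOV r1, #8 → r1=8
MOV r7, #6 → r7=6
MOV r5, #0 → r5=0
LSR r1, r1, #2 → r1=8>>2=2
LDR r1, [r5] → r1=M[0]=17
OR r4, r4, r1 → r4=1|17=17
ADD r5, r5, #4 → r5=0+4=4
SUB r7, r7, #1 → r7=6-1=5
CMP r7, #3  (cmp 5,3)
BGT loop: taken
LSR r1, r1, #2 → r1=17>>2=4
LDR r1, [r5] → r1=M[4]=22
OR r4, r4, r1 → r4=17|22=23
ADD r5, r5, #4 → r5=4+4=8
SUB r7, r7, #1 → r7=5-1=4
CMP r7, #3  (cmp 4,3)
BGT loop: taken
LSR r1, r1, #2 → r1=22>>2=5
LDR r1, [r5] → r1=M[8]=-2
OR r4, r4, r1 → r4=23|(-2)=-1
ADD r5, r5, #4 → r5=8+4=12
SUB r7, r7, #1 → r7=4-1=3
CMP r7, #3  (cmp 3,3)
BGT loop: not taken
XOR r1, r4, #11 → r1=(-1)^11=-12
STR r1, [0] → M[0]=-12
halt.

12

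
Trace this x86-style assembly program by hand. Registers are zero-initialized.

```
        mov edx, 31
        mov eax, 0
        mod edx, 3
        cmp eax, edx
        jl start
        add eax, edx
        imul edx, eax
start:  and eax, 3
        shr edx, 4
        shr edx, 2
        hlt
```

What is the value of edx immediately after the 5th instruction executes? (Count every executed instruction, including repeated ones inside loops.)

mov edx, 31 → edx=31
mov eax, 0 → eax=0
mod edx, 3 → edx=31%3=1
cmp eax, edx  (cmp 0,1)
jl start: taken
After step 5: edx = 1.

1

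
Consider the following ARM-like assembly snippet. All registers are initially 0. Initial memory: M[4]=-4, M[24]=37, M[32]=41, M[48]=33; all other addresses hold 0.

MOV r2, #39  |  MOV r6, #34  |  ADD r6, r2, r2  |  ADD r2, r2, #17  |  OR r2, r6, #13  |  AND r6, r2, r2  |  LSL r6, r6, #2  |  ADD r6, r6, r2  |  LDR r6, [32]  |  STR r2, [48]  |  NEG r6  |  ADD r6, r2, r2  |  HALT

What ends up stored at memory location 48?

MOV r2, #39 → r2=39
MOV r6, #34 → r6=34
ADD r6, r2, r2 → r6=39+39=78
ADD r2, r2, #17 → r2=39+17=56
OR r2, r6, #13 → r2=78|13=79
AND r6, r2, r2 → r6=79&79=79
LSL r6, r6, #2 → r6=79<<2=316
ADD r6, r6, r2 → r6=316+79=395
LDR r6, [32] → r6=M[32]=41
STR r2, [48] → M[48]=79
NEG r6 → r6=-(41)=-41
ADD r6, r2, r2 → r6=79+79=158
halt.

79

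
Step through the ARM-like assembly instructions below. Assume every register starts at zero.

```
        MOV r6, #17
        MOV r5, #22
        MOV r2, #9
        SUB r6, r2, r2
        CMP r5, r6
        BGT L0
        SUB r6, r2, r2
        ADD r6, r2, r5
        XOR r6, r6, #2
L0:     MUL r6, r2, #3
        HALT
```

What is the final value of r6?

27

MOV r6, #17 → r6=17
MOV r5, #22 → r5=22
MOV r2, #9 → r2=9
SUB r6, r2, r2 → r6=9-9=0
CMP r5, r6  (cmp 22,0)
BGT L0: taken
MUL r6, r2, #3 → r6=9*3=27
halt.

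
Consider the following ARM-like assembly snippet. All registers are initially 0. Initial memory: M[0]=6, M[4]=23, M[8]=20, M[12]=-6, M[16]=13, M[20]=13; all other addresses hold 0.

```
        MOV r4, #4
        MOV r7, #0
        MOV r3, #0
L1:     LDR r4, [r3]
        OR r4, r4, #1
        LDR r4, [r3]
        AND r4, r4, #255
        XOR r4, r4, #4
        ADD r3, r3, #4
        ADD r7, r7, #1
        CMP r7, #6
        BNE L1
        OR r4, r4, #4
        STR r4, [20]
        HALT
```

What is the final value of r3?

r4=4
r7=0
r3=0
r4=M[0]=6
r4=6|1=7
r4=M[0]=6
r4=6&255=6
r4=6^4=2
r3=0+4=4
r7=0+1=1
CMP r7, #6  (cmp 1,6)
BNE L1: taken
r4=M[4]=23
r4=23|1=23
r4=M[4]=23
r4=23&255=23
r4=23^4=19
r3=4+4=8
r7=1+1=2
CMP r7, #6  (cmp 2,6)
BNE L1: taken
r4=M[8]=20
r4=20|1=21
r4=M[8]=20
r4=20&255=20
r4=20^4=16
r3=8+4=12
r7=2+1=3
CMP r7, #6  (cmp 3,6)
BNE L1: taken
r4=M[12]=-6
r4=(-6)|1=-5
r4=M[12]=-6
r4=(-6)&255=250
r4=250^4=254
r3=12+4=16
r7=3+1=4
CMP r7, #6  (cmp 4,6)
BNE L1: taken
r4=M[16]=13
r4=13|1=13
r4=M[16]=13
r4=13&255=13
r4=13^4=9
r3=16+4=20
r7=4+1=5
CMP r7, #6  (cmp 5,6)
BNE L1: taken
r4=M[20]=13
r4=13|1=13
r4=M[20]=13
r4=13&255=13
r4=13^4=9
r3=20+4=24
r7=5+1=6
CMP r7, #6  (cmp 6,6)
BNE L1: not taken
r4=9|4=13
STR r4, [20] → M[20]=13
halt.

24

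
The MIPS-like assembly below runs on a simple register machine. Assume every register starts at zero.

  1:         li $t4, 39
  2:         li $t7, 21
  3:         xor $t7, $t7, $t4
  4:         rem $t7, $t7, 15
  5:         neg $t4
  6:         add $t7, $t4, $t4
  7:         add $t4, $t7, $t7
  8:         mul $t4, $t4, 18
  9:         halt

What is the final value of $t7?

$t4=39
$t7=21
$t7=21^39=50
$t7=50%15=5
$t4=-(39)=-39
$t7=(-39)+(-39)=-78
$t4=(-78)+(-78)=-156
$t4=(-156)*18=-2808
halt.

-78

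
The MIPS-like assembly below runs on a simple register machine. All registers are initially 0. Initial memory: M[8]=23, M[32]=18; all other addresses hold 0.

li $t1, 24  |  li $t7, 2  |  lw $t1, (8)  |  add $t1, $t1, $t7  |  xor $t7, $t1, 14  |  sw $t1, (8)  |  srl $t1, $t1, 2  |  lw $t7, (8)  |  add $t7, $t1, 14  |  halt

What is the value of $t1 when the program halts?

after li $t1, 24: $t1=24
after li $t7, 2: $t7=2
after lw $t1, (8): $t1=M[8]=23
after add $t1, $t1, $t7: $t1=23+2=25
after xor $t7, $t1, 14: $t7=25^14=23
sw $t1, (8) → M[8]=25
after srl $t1, $t1, 2: $t1=25>>2=6
after lw $t7, (8): $t7=M[8]=25
after add $t7, $t1, 14: $t7=6+14=20
halt.

6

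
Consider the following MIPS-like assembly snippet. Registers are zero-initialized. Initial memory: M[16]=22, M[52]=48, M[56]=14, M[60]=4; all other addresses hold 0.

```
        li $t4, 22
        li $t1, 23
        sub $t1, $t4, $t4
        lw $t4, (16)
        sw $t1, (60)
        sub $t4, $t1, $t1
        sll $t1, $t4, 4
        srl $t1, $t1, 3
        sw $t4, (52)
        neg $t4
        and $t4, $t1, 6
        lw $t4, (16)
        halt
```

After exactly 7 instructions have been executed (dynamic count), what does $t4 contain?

0

after li $t4, 22: $t4=22
after li $t1, 23: $t1=23
after sub $t1, $t4, $t4: $t1=22-22=0
after lw $t4, (16): $t4=M[16]=22
sw $t1, (60) → M[60]=0
after sub $t4, $t1, $t1: $t4=0-0=0
after sll $t1, $t4, 4: $t1=0<<4=0
After step 7: $t4 = 0.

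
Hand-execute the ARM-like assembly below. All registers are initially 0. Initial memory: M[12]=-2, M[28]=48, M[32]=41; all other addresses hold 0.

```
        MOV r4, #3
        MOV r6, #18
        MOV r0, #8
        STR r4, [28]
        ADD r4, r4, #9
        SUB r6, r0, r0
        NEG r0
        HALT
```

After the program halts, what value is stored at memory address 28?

MOV r4, #3 → r4=3
MOV r6, #18 → r6=18
MOV r0, #8 → r0=8
STR r4, [28] → M[28]=3
ADD r4, r4, #9 → r4=3+9=12
SUB r6, r0, r0 → r6=8-8=0
NEG r0 → r0=-(8)=-8
halt.

3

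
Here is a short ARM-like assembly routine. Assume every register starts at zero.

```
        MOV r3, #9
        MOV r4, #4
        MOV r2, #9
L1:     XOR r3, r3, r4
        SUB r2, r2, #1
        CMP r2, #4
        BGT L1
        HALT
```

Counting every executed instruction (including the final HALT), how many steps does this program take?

24

after MOV r3, #9: r3=9
after MOV r4, #4: r4=4
after MOV r2, #9: r2=9
after XOR r3, r3, r4: r3=9^4=13
after SUB r2, r2, #1: r2=9-1=8
CMP r2, #4  (cmp 8,4)
BGT L1: taken
after XOR r3, r3, r4: r3=13^4=9
after SUB r2, r2, #1: r2=8-1=7
CMP r2, #4  (cmp 7,4)
BGT L1: taken
after XOR r3, r3, r4: r3=9^4=13
after SUB r2, r2, #1: r2=7-1=6
CMP r2, #4  (cmp 6,4)
BGT L1: taken
after XOR r3, r3, r4: r3=13^4=9
after SUB r2, r2, #1: r2=6-1=5
CMP r2, #4  (cmp 5,4)
BGT L1: taken
after XOR r3, r3, r4: r3=9^4=13
after SUB r2, r2, #1: r2=5-1=4
CMP r2, #4  (cmp 4,4)
BGT L1: not taken
halt.
Total executed instructions: 24.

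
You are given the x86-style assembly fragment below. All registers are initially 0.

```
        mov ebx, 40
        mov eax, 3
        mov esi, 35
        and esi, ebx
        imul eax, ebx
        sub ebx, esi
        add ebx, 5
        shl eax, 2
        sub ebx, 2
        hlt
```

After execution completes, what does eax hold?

480

mov ebx, 40 → ebx=40
mov eax, 3 → eax=3
mov esi, 35 → esi=35
and esi, ebx → esi=35&40=32
imul eax, ebx → eax=3*40=120
sub ebx, esi → ebx=40-32=8
add ebx, 5 → ebx=8+5=13
shl eax, 2 → eax=120<<2=480
sub ebx, 2 → ebx=13-2=11
halt.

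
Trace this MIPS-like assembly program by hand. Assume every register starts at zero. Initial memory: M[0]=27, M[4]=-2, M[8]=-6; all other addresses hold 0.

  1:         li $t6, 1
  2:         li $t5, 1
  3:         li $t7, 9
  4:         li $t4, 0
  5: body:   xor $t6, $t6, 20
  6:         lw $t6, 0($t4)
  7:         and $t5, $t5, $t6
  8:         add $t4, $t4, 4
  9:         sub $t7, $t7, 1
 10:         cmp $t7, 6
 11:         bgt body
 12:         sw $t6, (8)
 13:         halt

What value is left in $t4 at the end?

after li $t6, 1: $t6=1
after li $t5, 1: $t5=1
after li $t7, 9: $t7=9
after li $t4, 0: $t4=0
after xor $t6, $t6, 20: $t6=1^20=21
after lw $t6, 0($t4): $t6=M[0]=27
after and $t5, $t5, $t6: $t5=1&27=1
after add $t4, $t4, 4: $t4=0+4=4
after sub $t7, $t7, 1: $t7=9-1=8
cmp $t7, 6  (cmp 8,6)
bgt body: taken
after xor $t6, $t6, 20: $t6=27^20=15
after lw $t6, 0($t4): $t6=M[4]=-2
after and $t5, $t5, $t6: $t5=1&(-2)=0
after add $t4, $t4, 4: $t4=4+4=8
after sub $t7, $t7, 1: $t7=8-1=7
cmp $t7, 6  (cmp 7,6)
bgt body: taken
after xor $t6, $t6, 20: $t6=(-2)^20=-22
after lw $t6, 0($t4): $t6=M[8]=-6
after and $t5, $t5, $t6: $t5=0&(-6)=0
after add $t4, $t4, 4: $t4=8+4=12
after sub $t7, $t7, 1: $t7=7-1=6
cmp $t7, 6  (cmp 6,6)
bgt body: not taken
sw $t6, (8) → M[8]=-6
halt.

12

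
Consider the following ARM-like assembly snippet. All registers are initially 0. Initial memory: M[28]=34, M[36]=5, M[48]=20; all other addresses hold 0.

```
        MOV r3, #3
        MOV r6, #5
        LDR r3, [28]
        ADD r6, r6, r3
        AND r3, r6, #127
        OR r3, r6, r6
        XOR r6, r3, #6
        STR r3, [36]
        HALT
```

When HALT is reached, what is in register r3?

MOV r3, #3 → r3=3
MOV r6, #5 → r6=5
LDR r3, [28] → r3=M[28]=34
ADD r6, r6, r3 → r6=5+34=39
AND r3, r6, #127 → r3=39&127=39
OR r3, r6, r6 → r3=39|39=39
XOR r6, r3, #6 → r6=39^6=33
STR r3, [36] → M[36]=39
halt.

39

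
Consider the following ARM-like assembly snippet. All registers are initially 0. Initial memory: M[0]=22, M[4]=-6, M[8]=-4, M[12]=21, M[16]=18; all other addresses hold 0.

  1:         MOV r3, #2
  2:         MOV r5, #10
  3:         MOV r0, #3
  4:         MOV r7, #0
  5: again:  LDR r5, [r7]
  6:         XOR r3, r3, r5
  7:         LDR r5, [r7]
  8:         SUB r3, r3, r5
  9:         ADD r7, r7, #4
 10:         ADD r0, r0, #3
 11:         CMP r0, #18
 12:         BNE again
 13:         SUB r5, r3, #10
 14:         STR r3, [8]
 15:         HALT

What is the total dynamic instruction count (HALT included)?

47

r3=2
r5=10
r0=3
r7=0
r5=M[0]=22
r3=2^22=20
r5=M[0]=22
r3=20-22=-2
r7=0+4=4
r0=3+3=6
CMP r0, #18  (cmp 6,18)
BNE again: taken
r5=M[4]=-6
r3=(-2)^(-6)=4
r5=M[4]=-6
r3=4-(-6)=10
r7=4+4=8
r0=6+3=9
CMP r0, #18  (cmp 9,18)
BNE again: taken
r5=M[8]=-4
r3=10^(-4)=-10
r5=M[8]=-4
r3=(-10)-(-4)=-6
r7=8+4=12
r0=9+3=12
CMP r0, #18  (cmp 12,18)
BNE again: taken
r5=M[12]=21
r3=(-6)^21=-17
r5=M[12]=21
r3=(-17)-21=-38
r7=12+4=16
r0=12+3=15
CMP r0, #18  (cmp 15,18)
BNE again: taken
r5=M[16]=18
r3=(-38)^18=-56
r5=M[16]=18
r3=(-56)-18=-74
r7=16+4=20
r0=15+3=18
CMP r0, #18  (cmp 18,18)
BNE again: not taken
r5=(-74)-10=-84
STR r3, [8] → M[8]=-74
halt.
Total executed instructions: 47.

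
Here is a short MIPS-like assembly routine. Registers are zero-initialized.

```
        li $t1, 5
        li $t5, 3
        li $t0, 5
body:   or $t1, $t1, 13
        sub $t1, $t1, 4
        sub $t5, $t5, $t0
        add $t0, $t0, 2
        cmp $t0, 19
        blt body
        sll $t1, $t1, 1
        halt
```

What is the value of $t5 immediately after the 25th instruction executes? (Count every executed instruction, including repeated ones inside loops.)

li $t1, 5 → $t1=5
li $t5, 3 → $t5=3
li $t0, 5 → $t0=5
or $t1, $t1, 13 → $t1=5|13=13
sub $t1, $t1, 4 → $t1=13-4=9
sub $t5, $t5, $t0 → $t5=3-5=-2
add $t0, $t0, 2 → $t0=5+2=7
cmp $t0, 19  (cmp 7,19)
blt body: taken
or $t1, $t1, 13 → $t1=9|13=13
sub $t1, $t1, 4 → $t1=13-4=9
sub $t5, $t5, $t0 → $t5=(-2)-7=-9
add $t0, $t0, 2 → $t0=7+2=9
cmp $t0, 19  (cmp 9,19)
blt body: taken
or $t1, $t1, 13 → $t1=9|13=13
sub $t1, $t1, 4 → $t1=13-4=9
sub $t5, $t5, $t0 → $t5=(-9)-9=-18
add $t0, $t0, 2 → $t0=9+2=11
cmp $t0, 19  (cmp 11,19)
blt body: taken
or $t1, $t1, 13 → $t1=9|13=13
sub $t1, $t1, 4 → $t1=13-4=9
sub $t5, $t5, $t0 → $t5=(-18)-11=-29
add $t0, $t0, 2 → $t0=11+2=13
After step 25: $t5 = -29.

-29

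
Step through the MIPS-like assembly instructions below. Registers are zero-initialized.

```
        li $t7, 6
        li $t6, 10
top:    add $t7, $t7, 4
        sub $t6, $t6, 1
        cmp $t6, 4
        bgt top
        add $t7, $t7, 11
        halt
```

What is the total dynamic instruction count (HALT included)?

28

li $t7, 6 → $t7=6
li $t6, 10 → $t6=10
add $t7, $t7, 4 → $t7=6+4=10
sub $t6, $t6, 1 → $t6=10-1=9
cmp $t6, 4  (cmp 9,4)
bgt top: taken
add $t7, $t7, 4 → $t7=10+4=14
sub $t6, $t6, 1 → $t6=9-1=8
cmp $t6, 4  (cmp 8,4)
bgt top: taken
add $t7, $t7, 4 → $t7=14+4=18
sub $t6, $t6, 1 → $t6=8-1=7
cmp $t6, 4  (cmp 7,4)
bgt top: taken
add $t7, $t7, 4 → $t7=18+4=22
sub $t6, $t6, 1 → $t6=7-1=6
cmp $t6, 4  (cmp 6,4)
bgt top: taken
add $t7, $t7, 4 → $t7=22+4=26
sub $t6, $t6, 1 → $t6=6-1=5
cmp $t6, 4  (cmp 5,4)
bgt top: taken
add $t7, $t7, 4 → $t7=26+4=30
sub $t6, $t6, 1 → $t6=5-1=4
cmp $t6, 4  (cmp 4,4)
bgt top: not taken
add $t7, $t7, 11 → $t7=30+11=41
halt.
Total executed instructions: 28.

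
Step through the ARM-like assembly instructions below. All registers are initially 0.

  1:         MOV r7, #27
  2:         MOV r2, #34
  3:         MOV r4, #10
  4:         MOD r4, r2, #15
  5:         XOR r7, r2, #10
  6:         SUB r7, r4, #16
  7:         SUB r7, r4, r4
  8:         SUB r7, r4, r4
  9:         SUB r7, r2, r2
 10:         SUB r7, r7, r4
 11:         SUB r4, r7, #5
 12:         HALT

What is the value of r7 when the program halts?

-4

MOV r7, #27 → r7=27
MOV r2, #34 → r2=34
MOV r4, #10 → r4=10
MOD r4, r2, #15 → r4=34%15=4
XOR r7, r2, #10 → r7=34^10=40
SUB r7, r4, #16 → r7=4-16=-12
SUB r7, r4, r4 → r7=4-4=0
SUB r7, r4, r4 → r7=4-4=0
SUB r7, r2, r2 → r7=34-34=0
SUB r7, r7, r4 → r7=0-4=-4
SUB r4, r7, #5 → r4=(-4)-5=-9
halt.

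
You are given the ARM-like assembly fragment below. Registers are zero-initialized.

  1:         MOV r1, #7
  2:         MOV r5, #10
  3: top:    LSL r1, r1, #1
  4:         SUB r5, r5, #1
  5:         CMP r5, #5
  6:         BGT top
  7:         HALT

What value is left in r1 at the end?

r1=7
r5=10
r1=7<<1=14
r5=10-1=9
CMP r5, #5  (cmp 9,5)
BGT top: taken
r1=14<<1=28
r5=9-1=8
CMP r5, #5  (cmp 8,5)
BGT top: taken
r1=28<<1=56
r5=8-1=7
CMP r5, #5  (cmp 7,5)
BGT top: taken
r1=56<<1=112
r5=7-1=6
CMP r5, #5  (cmp 6,5)
BGT top: taken
r1=112<<1=224
r5=6-1=5
CMP r5, #5  (cmp 5,5)
BGT top: not taken
halt.

224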